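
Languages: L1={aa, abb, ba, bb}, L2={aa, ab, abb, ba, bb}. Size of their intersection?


L1 = {aa, abb, ba, bb}
L2 = {aa, ab, abb, ba, bb}
Checking each string in L1 against L2:
  'aa': in L2? Yes
  'abb': in L2? Yes
  'ba': in L2? Yes
  'bb': in L2? Yes
Intersection = {aa, abb, ba, bb}
|L1 ∩ L2| = 4

4


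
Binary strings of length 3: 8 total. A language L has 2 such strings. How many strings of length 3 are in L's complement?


Alphabet: {0,1}
String length: 3
Total strings of length 3 = 2^3 = 8
Strings in L = 2
Complement = total - |L|
= 8 - 2
= 6

6


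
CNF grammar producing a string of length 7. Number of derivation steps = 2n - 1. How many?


Chomsky Normal Form derivation:
String length n = 7
Each step either:
  - Splits a nonterminal into two (n-1 such steps)
  - Converts a nonterminal to terminal (n such steps)
Total = (n-1) + n = 2n - 1
= 2(7) - 1
= 14 - 1
= 13

13


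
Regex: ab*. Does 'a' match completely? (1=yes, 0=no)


Pattern: ab*
String: 'a'
Pattern requires: exactly one 'a' followed by zero or more 'b's
First char is 'a' -> OK
Rest '': all b's? Yes
Result: 1

1


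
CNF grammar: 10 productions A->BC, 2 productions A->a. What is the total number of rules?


CNF allows two rule forms:
  A -> BC (binary): 10 rules
  A -> a (terminal): 2 rules
Total = 10 + 2 = 12

12


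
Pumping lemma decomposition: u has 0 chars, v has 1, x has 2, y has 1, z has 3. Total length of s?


|s| = |u| + |v| + |x| + |y| + |z|
= 0 + 1 + 2 + 1 + 3
= 1 + 2 + 4
= 3 + 4
= 7

7


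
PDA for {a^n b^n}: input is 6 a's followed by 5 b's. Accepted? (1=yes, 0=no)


Language requires equal numbers of a's and b's
PDA pushes for each 'a', pops for each 'b'
Number of a's = 6
Number of b's = 5
6 != 5 -> Reject

0


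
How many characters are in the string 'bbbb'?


String: 'bbbb'
Counting characters:
  'b' appears 4 time(s)
Total length = 0 + 4 = 4

4


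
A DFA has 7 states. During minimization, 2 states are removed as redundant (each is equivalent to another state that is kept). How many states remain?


Original DFA: 7 states
Redundant states removed: 2
Minimized states = original - removed
= 7 - 2
= 5

5


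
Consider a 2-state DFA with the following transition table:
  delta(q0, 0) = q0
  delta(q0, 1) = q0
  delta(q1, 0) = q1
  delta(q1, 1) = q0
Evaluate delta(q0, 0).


Looking up transition function:
delta(q0, 0) in the table
Row: q0, Column: 0
Result: q0

q0


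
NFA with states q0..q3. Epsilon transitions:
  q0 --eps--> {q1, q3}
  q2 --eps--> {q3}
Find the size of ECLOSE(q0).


Starting from q0
Initialize closure = {q0}
Follow epsilon from q0 -> add q1
Follow epsilon from q0 -> add q3
Final closure: {q0, q1, q3}
Size = 3

3


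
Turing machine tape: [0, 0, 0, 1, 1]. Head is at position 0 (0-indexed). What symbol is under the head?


Tape: [0, 0, 0, 1, 1]
Positions: 0 1 2 3 4
Values:    0 0 0 1 1
Head at position 0
tape[0] = 0

0


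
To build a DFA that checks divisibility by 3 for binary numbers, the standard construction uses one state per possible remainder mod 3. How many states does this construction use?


Divisibility by 3 is tracked via the remainder mod 3: 0, 1, ..., 2
The construction assigns one state to each remainder
Number of remainders = 3

3


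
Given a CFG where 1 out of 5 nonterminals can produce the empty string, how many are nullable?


Nonterminals: {S, A, B, C, D}
A nonterminal is nullable if it can derive epsilon
Counting nullable nonterminals: 1
Total nullable = 1

1


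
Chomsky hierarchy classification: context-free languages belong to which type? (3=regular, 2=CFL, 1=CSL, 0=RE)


Chomsky hierarchy levels:
  Type 3: Regular (DFA/NFA/regex)
  Type 2: Context-free (PDA)
  Type 1: Context-sensitive
  Type 0: Recursively enumerable (TM)
'context-free' corresponds to Type 2

2


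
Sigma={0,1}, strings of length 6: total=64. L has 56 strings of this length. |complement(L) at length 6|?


Alphabet: {0,1}
String length: 6
Total strings of length 6 = 2^6 = 64
Strings in L = 56
Complement = total - |L|
= 64 - 56
= 8

8


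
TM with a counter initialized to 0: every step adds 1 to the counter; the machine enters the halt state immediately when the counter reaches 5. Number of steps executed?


Counter starts at 0. Counting sequence:
  Step 1: counter = 1
  Step 2: counter = 2
  Step 3: counter = 3
  Step 4: counter = 4
  Step 5: counter = 5
Counter reached 5 -> halt
Total steps = 5

5


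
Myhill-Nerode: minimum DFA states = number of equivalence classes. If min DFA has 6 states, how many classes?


Myhill-Nerode theorem:
Number of equivalence classes = number of states in minimal DFA
Minimal DFA states = 6
Therefore equivalence classes = 6

6


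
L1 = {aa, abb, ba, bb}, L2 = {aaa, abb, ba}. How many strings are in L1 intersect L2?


L1 = {aa, abb, ba, bb}
L2 = {aaa, abb, ba}
Checking each string in L1 against L2:
  'aa': in L2? No
  'abb': in L2? Yes
  'ba': in L2? Yes
  'bb': in L2? No
Intersection = {abb, ba}
|L1 ∩ L2| = 2

2


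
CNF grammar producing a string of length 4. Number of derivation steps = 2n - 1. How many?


Chomsky Normal Form derivation:
String length n = 4
Each step either:
  - Splits a nonterminal into two (n-1 such steps)
  - Converts a nonterminal to terminal (n such steps)
Total = (n-1) + n = 2n - 1
= 2(4) - 1
= 8 - 1
= 7

7


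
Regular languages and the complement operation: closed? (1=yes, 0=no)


Regular languages are closed under all standard operations:
- Union: Yes (product construction)
- Intersection: Yes (product construction)
- Complement: Yes (swap accept/reject)
- Concatenation: Yes (NFA construction)
Operation: complement -> Closed

1


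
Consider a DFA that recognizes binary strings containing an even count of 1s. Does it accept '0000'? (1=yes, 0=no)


DFA has 2 states: q_even (start, accept=yes) and q_odd
Processing string '0000' character by character:
  Position 0: read '0', 1-count=0 -> q_even (no change)
  Position 1: read '0', 1-count=0 -> q_even (no change)
  Position 2: read '0', 1-count=0 -> q_even (no change)
  Position 3: read '0', 1-count=0 -> q_even (no change)
Final state: q_even, total 1s = 0 (even); the DFA requires an even count -> accept

1


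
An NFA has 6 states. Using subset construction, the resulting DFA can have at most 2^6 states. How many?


NFA has 6 states
Subset construction: each DFA state = subset of NFA states
Maximum subsets = 2^6
2^6 = 64

64


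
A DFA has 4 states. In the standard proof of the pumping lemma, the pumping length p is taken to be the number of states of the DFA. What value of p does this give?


Pumping lemma for regular languages (standard proof):
Take p = |Q|, the number of DFA states.
Any string of length >= |Q| passes through |Q|+1 states while reading its first |Q| symbols,
so by pigeonhole some state repeats, giving the loop that can be pumped.
Here |Q| = 4
Therefore the proof uses p = 4

4


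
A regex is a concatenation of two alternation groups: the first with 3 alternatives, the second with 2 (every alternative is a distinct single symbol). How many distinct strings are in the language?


First group: 3 alternatives
Second group: 2 alternatives
Concatenation: each choice from group 1 pairs with each from group 2
Total = 3 x 2 = 6

6


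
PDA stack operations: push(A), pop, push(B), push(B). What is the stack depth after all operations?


Tracing stack operations:
  push(A) -> stack = [A], depth=1
  pop -> removed A, stack = [], depth=0
  push(B) -> stack = [B], depth=1
  push(B) -> stack = [B,B], depth=2
Final depth = 2

2


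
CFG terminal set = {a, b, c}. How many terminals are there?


Terminal symbols: a, b, c
Counting each: a (#1), b (#2), c (#3)
Total = 3

3


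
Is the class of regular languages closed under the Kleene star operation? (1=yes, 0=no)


Regular languages are closed under:
- Union (DFA product construction)
- Intersection (DFA product construction)
- Complement (swap accept/reject states)
- Concatenation (NFA construction)
- Kleene star (NFA construction)
Kleene star is in this list
Therefore: closed

1


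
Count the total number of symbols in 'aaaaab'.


String: 'aaaaab'
Counting characters:
  'a' appears 5 time(s)
  'b' appears 1 time(s)
Total length = 5 + 1 = 6

6


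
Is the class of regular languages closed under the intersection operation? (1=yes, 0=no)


Regular languages are closed under:
- Union (DFA product construction)
- Intersection (DFA product construction)
- Complement (swap accept/reject states)
- Concatenation (NFA construction)
- Kleene star (NFA construction)
intersection is in this list
Therefore: closed

1


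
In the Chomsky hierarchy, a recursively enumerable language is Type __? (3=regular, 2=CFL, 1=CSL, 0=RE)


Chomsky hierarchy levels:
  Type 3: Regular (DFA/NFA/regex)
  Type 2: Context-free (PDA)
  Type 1: Context-sensitive
  Type 0: Recursively enumerable (TM)
'recursively enumerable' corresponds to Type 0

0


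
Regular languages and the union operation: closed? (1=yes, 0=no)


Regular languages are closed under all standard operations:
- Union: Yes (product construction)
- Intersection: Yes (product construction)
- Complement: Yes (swap accept/reject)
- Concatenation: Yes (NFA construction)
Operation: union -> Closed

1


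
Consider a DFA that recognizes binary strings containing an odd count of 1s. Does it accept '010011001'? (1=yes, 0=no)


DFA has 2 states: q_even (start, accept=no) and q_odd
Processing string '010011001' character by character:
  Position 0: read '0', 1-count=0 -> q_even (no change)
  Position 1: read '1', 1-count=1 -> q_odd
  Position 2: read '0', 1-count=1 -> q_odd (no change)
  Position 3: read '0', 1-count=1 -> q_odd (no change)
  Position 4: read '1', 1-count=2 -> q_even
  Position 5: read '1', 1-count=3 -> q_odd
  Position 6: read '0', 1-count=3 -> q_odd (no change)
  Position 7: read '0', 1-count=3 -> q_odd (no change)
  Position 8: read '1', 1-count=4 -> q_even
Final state: q_even, total 1s = 4 (even); the DFA requires an odd count -> reject

0


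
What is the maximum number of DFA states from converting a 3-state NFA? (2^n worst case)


NFA has 3 states
Subset construction: each DFA state = subset of NFA states
Maximum subsets = 2^3
2^3 = 8

8


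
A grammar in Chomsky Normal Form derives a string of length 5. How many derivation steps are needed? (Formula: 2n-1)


Chomsky Normal Form derivation:
String length n = 5
Each step either:
  - Splits a nonterminal into two (n-1 such steps)
  - Converts a nonterminal to terminal (n such steps)
Total = (n-1) + n = 2n - 1
= 2(5) - 1
= 10 - 1
= 9

9


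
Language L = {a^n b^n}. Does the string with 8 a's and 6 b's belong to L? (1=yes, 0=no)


Language requires equal numbers of a's and b's
PDA pushes for each 'a', pops for each 'b'
Number of a's = 8
Number of b's = 6
8 != 6 -> Reject

0


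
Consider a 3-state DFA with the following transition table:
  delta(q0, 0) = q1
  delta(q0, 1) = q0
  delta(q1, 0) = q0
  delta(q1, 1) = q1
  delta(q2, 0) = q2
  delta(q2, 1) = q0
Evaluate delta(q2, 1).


Looking up transition function:
delta(q2, 1) in the table
Row: q2, Column: 1
Result: q0

q0


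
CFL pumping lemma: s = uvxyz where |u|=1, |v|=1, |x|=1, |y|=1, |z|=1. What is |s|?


|s| = |u| + |v| + |x| + |y| + |z|
= 1 + 1 + 1 + 1 + 1
= 2 + 1 + 2
= 3 + 2
= 5

5


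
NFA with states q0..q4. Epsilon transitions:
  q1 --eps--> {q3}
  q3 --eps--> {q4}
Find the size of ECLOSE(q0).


Starting from q0
Initialize closure = {q0}
q0 has no outgoing epsilon transitions -> nothing to add
Final closure: {q0}
Size = 1

1


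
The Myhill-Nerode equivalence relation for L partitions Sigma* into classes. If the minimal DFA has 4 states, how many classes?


Myhill-Nerode theorem:
Number of equivalence classes = number of states in minimal DFA
Minimal DFA states = 4
Therefore equivalence classes = 4

4


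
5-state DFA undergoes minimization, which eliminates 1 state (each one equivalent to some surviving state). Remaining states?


Original DFA: 5 states
Redundant states removed: 1
Minimized states = original - removed
= 5 - 1
= 4

4


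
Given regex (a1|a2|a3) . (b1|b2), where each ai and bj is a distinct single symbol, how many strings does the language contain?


First group: 3 alternatives
Second group: 2 alternatives
Concatenation: each choice from group 1 pairs with each from group 2
Total = 3 x 2 = 6

6


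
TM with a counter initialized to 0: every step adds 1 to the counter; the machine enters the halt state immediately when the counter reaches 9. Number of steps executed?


Counter starts at 0. Counting sequence:
  Step 1: counter = 1
  Step 2: counter = 2
  Step 3: counter = 3
  Step 4: counter = 4
  Step 5: counter = 5
  Step 6: counter = 6
  ...
  Step 9: counter = 9
Counter reached 9 -> halt
Total steps = 9

9


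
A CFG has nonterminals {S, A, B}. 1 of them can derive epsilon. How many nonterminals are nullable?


Nonterminals: {S, A, B}
A nonterminal is nullable if it can derive epsilon
Counting nullable nonterminals: 1
Total nullable = 1

1


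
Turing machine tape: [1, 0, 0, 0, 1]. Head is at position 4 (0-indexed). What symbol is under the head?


Tape: [1, 0, 0, 0, 1]
Positions: 0 1 2 3 4
Values:    1 0 0 0 1
Head at position 4
tape[4] = 1

1


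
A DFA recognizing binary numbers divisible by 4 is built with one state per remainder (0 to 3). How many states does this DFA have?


Divisibility by 4 is tracked via the remainder mod 4: 0, 1, ..., 3
The construction assigns one state to each remainder
Number of remainders = 4

4


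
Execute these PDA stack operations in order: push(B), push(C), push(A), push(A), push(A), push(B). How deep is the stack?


Tracing stack operations:
  push(B) -> stack = [B], depth=1
  push(C) -> stack = [B,C], depth=2
  push(A) -> stack = [B,C,A], depth=3
  push(A) -> stack = [B,C,A,A], depth=4
  push(A) -> stack = [B,C,A,A,A], depth=5
  push(B) -> stack = [B,C,A,A,A,B], depth=6
Final depth = 6

6


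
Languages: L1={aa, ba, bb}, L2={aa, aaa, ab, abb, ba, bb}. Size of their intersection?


L1 = {aa, ba, bb}
L2 = {aa, aaa, ab, abb, ba, bb}
Checking each string in L1 against L2:
  'aa': in L2? Yes
  'ba': in L2? Yes
  'bb': in L2? Yes
Intersection = {aa, ba, bb}
|L1 ∩ L2| = 3

3


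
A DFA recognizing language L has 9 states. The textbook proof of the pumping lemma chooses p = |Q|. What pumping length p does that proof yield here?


Pumping lemma for regular languages (standard proof):
Take p = |Q|, the number of DFA states.
Any string of length >= |Q| passes through |Q|+1 states while reading its first |Q| symbols,
so by pigeonhole some state repeats, giving the loop that can be pumped.
Here |Q| = 9
Therefore the proof uses p = 9

9


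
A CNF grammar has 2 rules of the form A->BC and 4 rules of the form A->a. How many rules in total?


CNF allows two rule forms:
  A -> BC (binary): 2 rules
  A -> a (terminal): 4 rules
Total = 2 + 4 = 6

6


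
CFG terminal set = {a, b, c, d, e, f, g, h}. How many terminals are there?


Terminal symbols: a, b, c, d, e, f, g, h
Counting each: a (#1), b (#2), c (#3), d (#4), e (#5), f (#6), g (#7), h (#8)
Total = 8

8


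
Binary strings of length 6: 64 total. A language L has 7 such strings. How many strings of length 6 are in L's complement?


Alphabet: {0,1}
String length: 6
Total strings of length 6 = 2^6 = 64
Strings in L = 7
Complement = total - |L|
= 64 - 7
= 57

57


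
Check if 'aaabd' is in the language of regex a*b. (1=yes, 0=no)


Pattern: a*b
String: 'aaabd'
Pattern requires: zero or more 'a's followed by exactly one 'b'
Found 3 leading 'a's
Remaining: 'bd'
Remaining is not 'b' -> no match
Result: 0

0


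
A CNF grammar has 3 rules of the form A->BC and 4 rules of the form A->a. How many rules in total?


CNF allows two rule forms:
  A -> BC (binary): 3 rules
  A -> a (terminal): 4 rules
Total = 3 + 4 = 7

7


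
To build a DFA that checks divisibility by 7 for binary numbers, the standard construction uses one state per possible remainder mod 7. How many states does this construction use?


Divisibility by 7 is tracked via the remainder mod 7: 0, 1, ..., 6
The construction assigns one state to each remainder
Number of remainders = 7

7


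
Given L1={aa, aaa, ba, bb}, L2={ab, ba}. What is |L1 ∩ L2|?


L1 = {aa, aaa, ba, bb}
L2 = {ab, ba}
Checking each string in L1 against L2:
  'aa': in L2? No
  'aaa': in L2? No
  'ba': in L2? Yes
  'bb': in L2? No
Intersection = {ba}
|L1 ∩ L2| = 1

1


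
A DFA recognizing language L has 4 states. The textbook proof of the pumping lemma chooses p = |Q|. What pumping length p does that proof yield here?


Pumping lemma for regular languages (standard proof):
Take p = |Q|, the number of DFA states.
Any string of length >= |Q| passes through |Q|+1 states while reading its first |Q| symbols,
so by pigeonhole some state repeats, giving the loop that can be pumped.
Here |Q| = 4
Therefore the proof uses p = 4

4


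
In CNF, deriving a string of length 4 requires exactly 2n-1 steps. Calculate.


Chomsky Normal Form derivation:
String length n = 4
Each step either:
  - Splits a nonterminal into two (n-1 such steps)
  - Converts a nonterminal to terminal (n such steps)
Total = (n-1) + n = 2n - 1
= 2(4) - 1
= 8 - 1
= 7

7


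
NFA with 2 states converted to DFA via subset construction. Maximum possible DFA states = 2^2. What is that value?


NFA has 2 states
Subset construction: each DFA state = subset of NFA states
Maximum subsets = 2^2
2^2 = 4

4


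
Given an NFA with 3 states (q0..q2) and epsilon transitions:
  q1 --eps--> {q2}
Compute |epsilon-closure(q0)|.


Starting from q0
Initialize closure = {q0}
q0 has no outgoing epsilon transitions -> nothing to add
Final closure: {q0}
Size = 1

1


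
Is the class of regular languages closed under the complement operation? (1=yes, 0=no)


Regular languages are closed under:
- Union (DFA product construction)
- Intersection (DFA product construction)
- Complement (swap accept/reject states)
- Concatenation (NFA construction)
- Kleene star (NFA construction)
complement is in this list
Therefore: closed

1


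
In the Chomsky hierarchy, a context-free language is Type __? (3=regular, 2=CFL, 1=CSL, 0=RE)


Chomsky hierarchy levels:
  Type 3: Regular (DFA/NFA/regex)
  Type 2: Context-free (PDA)
  Type 1: Context-sensitive
  Type 0: Recursively enumerable (TM)
'context-free' corresponds to Type 2

2


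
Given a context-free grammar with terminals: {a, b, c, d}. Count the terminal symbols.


Terminal symbols: a, b, c, d
Counting each: a (#1), b (#2), c (#3), d (#4)
Total = 4

4


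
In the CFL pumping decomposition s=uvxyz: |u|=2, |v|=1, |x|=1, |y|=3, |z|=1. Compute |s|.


|s| = |u| + |v| + |x| + |y| + |z|
= 2 + 1 + 1 + 3 + 1
= 3 + 1 + 4
= 4 + 4
= 8

8


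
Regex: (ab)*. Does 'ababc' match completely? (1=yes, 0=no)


Pattern: (ab)*
String: 'ababc'
Pattern requires: zero or more repetitions of 'ab'
Length 5 is odd -> cannot be (ab)* -> no match
Result: 0

0


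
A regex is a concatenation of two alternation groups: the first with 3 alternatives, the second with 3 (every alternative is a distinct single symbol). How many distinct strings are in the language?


First group: 3 alternatives
Second group: 3 alternatives
Concatenation: each choice from group 1 pairs with each from group 2
Total = 3 x 3 = 9

9


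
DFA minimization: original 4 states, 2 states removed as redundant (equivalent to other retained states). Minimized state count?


Original DFA: 4 states
Redundant states removed: 2
Minimized states = original - removed
= 4 - 2
= 2

2


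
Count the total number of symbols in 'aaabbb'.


String: 'aaabbb'
Counting characters:
  'a' appears 3 time(s)
  'b' appears 3 time(s)
Total length = 3 + 3 = 6

6


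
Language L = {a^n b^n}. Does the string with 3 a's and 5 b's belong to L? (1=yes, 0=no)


Language requires equal numbers of a's and b's
PDA pushes for each 'a', pops for each 'b'
Number of a's = 3
Number of b's = 5
3 != 5 -> Reject

0


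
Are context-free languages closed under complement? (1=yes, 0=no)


CFL closure properties:
  Closed under: union, concatenation, Kleene star
  NOT closed under: intersection, complement
Operation 'complement' is in not-closed list -> No (not closed)

0


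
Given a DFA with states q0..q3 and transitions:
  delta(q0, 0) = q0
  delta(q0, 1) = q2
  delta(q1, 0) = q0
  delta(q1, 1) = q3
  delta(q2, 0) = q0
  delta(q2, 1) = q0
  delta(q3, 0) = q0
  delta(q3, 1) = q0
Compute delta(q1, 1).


Looking up transition function:
delta(q1, 1) in the table
Row: q1, Column: 1
Result: q3

q3


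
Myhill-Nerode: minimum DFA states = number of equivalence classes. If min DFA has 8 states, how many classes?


Myhill-Nerode theorem:
Number of equivalence classes = number of states in minimal DFA
Minimal DFA states = 8
Therefore equivalence classes = 8

8


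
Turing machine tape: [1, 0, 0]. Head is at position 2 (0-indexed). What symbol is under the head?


Tape: [1, 0, 0]
Positions: 0 1 2
Values:    1 0 0
Head at position 2
tape[2] = 0

0


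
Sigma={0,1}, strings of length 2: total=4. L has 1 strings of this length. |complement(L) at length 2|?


Alphabet: {0,1}
String length: 2
Total strings of length 2 = 2^2 = 4
Strings in L = 1
Complement = total - |L|
= 4 - 1
= 3

3


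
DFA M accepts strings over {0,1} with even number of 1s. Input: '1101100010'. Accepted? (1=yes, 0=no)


DFA has 2 states: q_even (start, accept=yes) and q_odd
Processing string '1101100010' character by character:
  Position 0: read '1', 1-count=1 -> q_odd
  Position 1: read '1', 1-count=2 -> q_even
  Position 2: read '0', 1-count=2 -> q_even (no change)
  Position 3: read '1', 1-count=3 -> q_odd
  Position 4: read '1', 1-count=4 -> q_even
  Position 5: read '0', 1-count=4 -> q_even (no change)
  Position 6: read '0', 1-count=4 -> q_even (no change)
  Position 7: read '0', 1-count=4 -> q_even (no change)
  Position 8: read '1', 1-count=5 -> q_odd
  Position 9: read '0', 1-count=5 -> q_odd (no change)
Final state: q_odd, total 1s = 5 (odd); the DFA requires an even count -> reject

0


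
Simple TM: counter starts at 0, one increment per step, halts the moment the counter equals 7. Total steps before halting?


Counter starts at 0. Counting sequence:
  Step 1: counter = 1
  Step 2: counter = 2
  Step 3: counter = 3
  Step 4: counter = 4
  Step 5: counter = 5
  Step 6: counter = 6
  Step 7: counter = 7
Counter reached 7 -> halt
Total steps = 7

7


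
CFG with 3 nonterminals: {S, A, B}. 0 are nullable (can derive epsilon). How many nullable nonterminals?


Nonterminals: {S, A, B}
A nonterminal is nullable if it can derive epsilon
Counting nullable nonterminals: 0
Total nullable = 0

0


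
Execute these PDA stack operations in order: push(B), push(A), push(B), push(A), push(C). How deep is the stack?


Tracing stack operations:
  push(B) -> stack = [B], depth=1
  push(A) -> stack = [B,A], depth=2
  push(B) -> stack = [B,A,B], depth=3
  push(A) -> stack = [B,A,B,A], depth=4
  push(C) -> stack = [B,A,B,A,C], depth=5
Final depth = 5

5


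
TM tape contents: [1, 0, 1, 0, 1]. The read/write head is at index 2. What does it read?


Tape: [1, 0, 1, 0, 1]
Positions: 0 1 2 3 4
Values:    1 0 1 0 1
Head at position 2
tape[2] = 1

1


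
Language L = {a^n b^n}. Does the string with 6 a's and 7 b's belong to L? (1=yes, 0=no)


Language requires equal numbers of a's and b's
PDA pushes for each 'a', pops for each 'b'
Number of a's = 6
Number of b's = 7
6 != 7 -> Reject

0


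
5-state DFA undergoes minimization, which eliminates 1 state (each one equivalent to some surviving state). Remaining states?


Original DFA: 5 states
Redundant states removed: 1
Minimized states = original - removed
= 5 - 1
= 4

4


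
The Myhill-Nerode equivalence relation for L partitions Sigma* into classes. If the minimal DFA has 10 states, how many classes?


Myhill-Nerode theorem:
Number of equivalence classes = number of states in minimal DFA
Minimal DFA states = 10
Therefore equivalence classes = 10

10


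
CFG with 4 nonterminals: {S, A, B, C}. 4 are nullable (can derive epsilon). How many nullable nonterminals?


Nonterminals: {S, A, B, C}
A nonterminal is nullable if it can derive epsilon
Counting nullable nonterminals: 4
Total nullable = 4

4


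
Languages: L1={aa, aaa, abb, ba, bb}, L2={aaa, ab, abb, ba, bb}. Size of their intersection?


L1 = {aa, aaa, abb, ba, bb}
L2 = {aaa, ab, abb, ba, bb}
Checking each string in L1 against L2:
  'aa': in L2? No
  'aaa': in L2? Yes
  'abb': in L2? Yes
  'ba': in L2? Yes
  'bb': in L2? Yes
Intersection = {aaa, abb, ba, bb}
|L1 ∩ L2| = 4

4


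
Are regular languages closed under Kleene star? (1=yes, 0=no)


Regular languages are closed under:
- Union (DFA product construction)
- Intersection (DFA product construction)
- Complement (swap accept/reject states)
- Concatenation (NFA construction)
- Kleene star (NFA construction)
Kleene star is in this list
Therefore: closed

1


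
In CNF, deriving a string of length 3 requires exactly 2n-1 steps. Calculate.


Chomsky Normal Form derivation:
String length n = 3
Each step either:
  - Splits a nonterminal into two (n-1 such steps)
  - Converts a nonterminal to terminal (n such steps)
Total = (n-1) + n = 2n - 1
= 2(3) - 1
= 6 - 1
= 5

5


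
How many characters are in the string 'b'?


String: 'b'
Counting characters:
  'b' appears 1 time(s)
Total length = 0 + 1 = 1

1


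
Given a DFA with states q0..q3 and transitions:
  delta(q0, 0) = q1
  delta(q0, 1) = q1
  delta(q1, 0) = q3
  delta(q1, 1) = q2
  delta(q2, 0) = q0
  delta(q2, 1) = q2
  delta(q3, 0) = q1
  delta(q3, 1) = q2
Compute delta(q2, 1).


Looking up transition function:
delta(q2, 1) in the table
Row: q2, Column: 1
Result: q2

q2


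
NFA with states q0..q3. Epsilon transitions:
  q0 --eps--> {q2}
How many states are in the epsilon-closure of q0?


Starting from q0
Initialize closure = {q0}
Follow epsilon from q0 -> add q2
Final closure: {q0, q2}
Size = 2

2


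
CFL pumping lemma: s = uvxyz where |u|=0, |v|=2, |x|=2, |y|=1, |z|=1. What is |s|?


|s| = |u| + |v| + |x| + |y| + |z|
= 0 + 2 + 2 + 1 + 1
= 2 + 2 + 2
= 4 + 2
= 6

6


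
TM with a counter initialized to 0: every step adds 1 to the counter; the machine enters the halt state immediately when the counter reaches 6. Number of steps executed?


Counter starts at 0. Counting sequence:
  Step 1: counter = 1
  Step 2: counter = 2
  Step 3: counter = 3
  Step 4: counter = 4
  Step 5: counter = 5
  Step 6: counter = 6
Counter reached 6 -> halt
Total steps = 6

6


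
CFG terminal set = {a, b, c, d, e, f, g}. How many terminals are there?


Terminal symbols: a, b, c, d, e, f, g
Counting each: a (#1), b (#2), c (#3), d (#4), e (#5), f (#6), g (#7)
Total = 7

7


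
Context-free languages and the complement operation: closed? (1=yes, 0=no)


CFL closure properties:
  Closed under: union, concatenation, Kleene star
  NOT closed under: intersection, complement
Operation 'complement' is in not-closed list -> No (not closed)

0


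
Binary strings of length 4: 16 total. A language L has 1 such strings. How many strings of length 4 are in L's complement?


Alphabet: {0,1}
String length: 4
Total strings of length 4 = 2^4 = 16
Strings in L = 1
Complement = total - |L|
= 16 - 1
= 15

15


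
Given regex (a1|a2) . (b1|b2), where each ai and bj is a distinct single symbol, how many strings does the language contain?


First group: 2 alternatives
Second group: 2 alternatives
Concatenation: each choice from group 1 pairs with each from group 2
Total = 2 x 2 = 4

4


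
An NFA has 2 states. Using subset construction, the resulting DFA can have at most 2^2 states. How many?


NFA has 2 states
Subset construction: each DFA state = subset of NFA states
Maximum subsets = 2^2
2^2 = 4

4


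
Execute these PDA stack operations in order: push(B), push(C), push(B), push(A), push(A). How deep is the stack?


Tracing stack operations:
  push(B) -> stack = [B], depth=1
  push(C) -> stack = [B,C], depth=2
  push(B) -> stack = [B,C,B], depth=3
  push(A) -> stack = [B,C,B,A], depth=4
  push(A) -> stack = [B,C,B,A,A], depth=5
Final depth = 5

5


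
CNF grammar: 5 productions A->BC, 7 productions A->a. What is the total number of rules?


CNF allows two rule forms:
  A -> BC (binary): 5 rules
  A -> a (terminal): 7 rules
Total = 5 + 7 = 12

12


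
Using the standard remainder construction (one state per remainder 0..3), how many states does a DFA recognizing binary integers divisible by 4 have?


Divisibility by 4 is tracked via the remainder mod 4: 0, 1, ..., 3
The construction assigns one state to each remainder
Number of remainders = 4

4


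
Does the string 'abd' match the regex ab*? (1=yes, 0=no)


Pattern: ab*
String: 'abd'
Pattern requires: exactly one 'a' followed by zero or more 'b's
First char is 'a' -> OK
Rest 'bd': all b's? No
Result: 0

0


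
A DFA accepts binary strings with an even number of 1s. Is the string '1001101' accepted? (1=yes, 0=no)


DFA has 2 states: q_even (start, accept=yes) and q_odd
Processing string '1001101' character by character:
  Position 0: read '1', 1-count=1 -> q_odd
  Position 1: read '0', 1-count=1 -> q_odd (no change)
  Position 2: read '0', 1-count=1 -> q_odd (no change)
  Position 3: read '1', 1-count=2 -> q_even
  Position 4: read '1', 1-count=3 -> q_odd
  Position 5: read '0', 1-count=3 -> q_odd (no change)
  Position 6: read '1', 1-count=4 -> q_even
Final state: q_even, total 1s = 4 (even); the DFA requires an even count -> accept

1


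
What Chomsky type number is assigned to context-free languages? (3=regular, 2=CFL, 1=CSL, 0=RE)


Chomsky hierarchy levels:
  Type 3: Regular (DFA/NFA/regex)
  Type 2: Context-free (PDA)
  Type 1: Context-sensitive
  Type 0: Recursively enumerable (TM)
'context-free' corresponds to Type 2

2


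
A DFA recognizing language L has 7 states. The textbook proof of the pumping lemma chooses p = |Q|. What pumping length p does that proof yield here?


Pumping lemma for regular languages (standard proof):
Take p = |Q|, the number of DFA states.
Any string of length >= |Q| passes through |Q|+1 states while reading its first |Q| symbols,
so by pigeonhole some state repeats, giving the loop that can be pumped.
Here |Q| = 7
Therefore the proof uses p = 7

7


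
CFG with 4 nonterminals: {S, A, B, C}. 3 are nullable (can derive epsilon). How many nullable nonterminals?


Nonterminals: {S, A, B, C}
A nonterminal is nullable if it can derive epsilon
Counting nullable nonterminals: 3
Total nullable = 3

3


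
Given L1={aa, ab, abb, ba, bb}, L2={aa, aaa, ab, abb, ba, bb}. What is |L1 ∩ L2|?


L1 = {aa, ab, abb, ba, bb}
L2 = {aa, aaa, ab, abb, ba, bb}
Checking each string in L1 against L2:
  'aa': in L2? Yes
  'ab': in L2? Yes
  'abb': in L2? Yes
  'ba': in L2? Yes
  'bb': in L2? Yes
Intersection = {aa, ab, abb, ba, bb}
|L1 ∩ L2| = 5

5


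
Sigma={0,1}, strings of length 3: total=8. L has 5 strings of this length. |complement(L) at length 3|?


Alphabet: {0,1}
String length: 3
Total strings of length 3 = 2^3 = 8
Strings in L = 5
Complement = total - |L|
= 8 - 5
= 3

3


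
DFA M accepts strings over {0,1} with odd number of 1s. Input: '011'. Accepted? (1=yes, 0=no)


DFA has 2 states: q_even (start, accept=no) and q_odd
Processing string '011' character by character:
  Position 0: read '0', 1-count=0 -> q_even (no change)
  Position 1: read '1', 1-count=1 -> q_odd
  Position 2: read '1', 1-count=2 -> q_even
Final state: q_even, total 1s = 2 (even); the DFA requires an odd count -> reject

0


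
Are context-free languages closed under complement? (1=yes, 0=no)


CFL closure properties:
  Closed under: union, concatenation, Kleene star
  NOT closed under: intersection, complement
Operation 'complement' is in not-closed list -> No (not closed)

0


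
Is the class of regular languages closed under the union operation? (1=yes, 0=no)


Regular languages are closed under:
- Union (DFA product construction)
- Intersection (DFA product construction)
- Complement (swap accept/reject states)
- Concatenation (NFA construction)
- Kleene star (NFA construction)
union is in this list
Therefore: closed

1


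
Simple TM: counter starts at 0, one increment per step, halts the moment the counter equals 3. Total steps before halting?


Counter starts at 0. Counting sequence:
  Step 1: counter = 1
  Step 2: counter = 2
  Step 3: counter = 3
Counter reached 3 -> halt
Total steps = 3

3


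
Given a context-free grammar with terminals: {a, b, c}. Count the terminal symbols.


Terminal symbols: a, b, c
Counting each: a (#1), b (#2), c (#3)
Total = 3

3


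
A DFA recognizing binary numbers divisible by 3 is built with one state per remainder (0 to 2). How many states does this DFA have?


Divisibility by 3 is tracked via the remainder mod 3: 0, 1, ..., 2
The construction assigns one state to each remainder
Number of remainders = 3

3


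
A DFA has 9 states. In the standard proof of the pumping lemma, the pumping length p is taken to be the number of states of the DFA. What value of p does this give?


Pumping lemma for regular languages (standard proof):
Take p = |Q|, the number of DFA states.
Any string of length >= |Q| passes through |Q|+1 states while reading its first |Q| symbols,
so by pigeonhole some state repeats, giving the loop that can be pumped.
Here |Q| = 9
Therefore the proof uses p = 9

9


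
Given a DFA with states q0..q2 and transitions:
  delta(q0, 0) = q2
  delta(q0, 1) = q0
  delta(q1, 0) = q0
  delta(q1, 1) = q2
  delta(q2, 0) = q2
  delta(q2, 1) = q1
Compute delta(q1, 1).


Looking up transition function:
delta(q1, 1) in the table
Row: q1, Column: 1
Result: q2

q2


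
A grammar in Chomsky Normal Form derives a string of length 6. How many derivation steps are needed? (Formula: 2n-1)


Chomsky Normal Form derivation:
String length n = 6
Each step either:
  - Splits a nonterminal into two (n-1 such steps)
  - Converts a nonterminal to terminal (n such steps)
Total = (n-1) + n = 2n - 1
= 2(6) - 1
= 12 - 1
= 11

11


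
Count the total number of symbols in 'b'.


String: 'b'
Counting characters:
  'b' appears 1 time(s)
Total length = 0 + 1 = 1

1


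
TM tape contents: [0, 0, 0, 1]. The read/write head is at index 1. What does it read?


Tape: [0, 0, 0, 1]
Positions: 0 1 2 3
Values:    0 0 0 1
Head at position 1
tape[1] = 0

0


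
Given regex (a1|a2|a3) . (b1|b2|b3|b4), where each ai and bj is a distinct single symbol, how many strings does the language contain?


First group: 3 alternatives
Second group: 4 alternatives
Concatenation: each choice from group 1 pairs with each from group 2
Total = 3 x 4 = 12

12


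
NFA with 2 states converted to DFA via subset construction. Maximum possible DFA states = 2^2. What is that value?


NFA has 2 states
Subset construction: each DFA state = subset of NFA states
Maximum subsets = 2^2
2^2 = 4

4


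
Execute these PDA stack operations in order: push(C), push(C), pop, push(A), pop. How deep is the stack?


Tracing stack operations:
  push(C) -> stack = [C], depth=1
  push(C) -> stack = [C,C], depth=2
  pop -> removed C, stack = [C], depth=1
  push(A) -> stack = [C,A], depth=2
  pop -> removed A, stack = [C], depth=1
Final depth = 1

1


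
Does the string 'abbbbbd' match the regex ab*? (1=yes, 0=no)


Pattern: ab*
String: 'abbbbbd'
Pattern requires: exactly one 'a' followed by zero or more 'b's
First char is 'a' -> OK
Rest 'bbbbbd': all b's? No
Result: 0

0


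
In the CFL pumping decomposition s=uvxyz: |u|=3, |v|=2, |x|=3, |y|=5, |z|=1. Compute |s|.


|s| = |u| + |v| + |x| + |y| + |z|
= 3 + 2 + 3 + 5 + 1
= 5 + 3 + 6
= 8 + 6
= 14

14


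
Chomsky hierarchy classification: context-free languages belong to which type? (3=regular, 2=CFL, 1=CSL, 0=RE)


Chomsky hierarchy levels:
  Type 3: Regular (DFA/NFA/regex)
  Type 2: Context-free (PDA)
  Type 1: Context-sensitive
  Type 0: Recursively enumerable (TM)
'context-free' corresponds to Type 2

2


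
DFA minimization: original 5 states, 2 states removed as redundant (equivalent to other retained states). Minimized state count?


Original DFA: 5 states
Redundant states removed: 2
Minimized states = original - removed
= 5 - 2
= 3

3


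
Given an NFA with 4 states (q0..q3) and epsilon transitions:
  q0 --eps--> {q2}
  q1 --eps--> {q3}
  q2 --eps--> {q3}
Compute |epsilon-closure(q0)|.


Starting from q0
Initialize closure = {q0}
Follow epsilon from q0 -> add q2
Follow epsilon from q2 -> add q3
Final closure: {q0, q2, q3}
Size = 3

3


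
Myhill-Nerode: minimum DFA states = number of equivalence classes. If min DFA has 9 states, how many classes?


Myhill-Nerode theorem:
Number of equivalence classes = number of states in minimal DFA
Minimal DFA states = 9
Therefore equivalence classes = 9

9


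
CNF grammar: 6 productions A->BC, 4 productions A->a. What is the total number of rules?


CNF allows two rule forms:
  A -> BC (binary): 6 rules
  A -> a (terminal): 4 rules
Total = 6 + 4 = 10

10


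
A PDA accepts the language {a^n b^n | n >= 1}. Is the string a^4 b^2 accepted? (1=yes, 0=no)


Language requires equal numbers of a's and b's
PDA pushes for each 'a', pops for each 'b'
Number of a's = 4
Number of b's = 2
4 != 2 -> Reject

0


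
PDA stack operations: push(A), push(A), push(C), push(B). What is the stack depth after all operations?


Tracing stack operations:
  push(A) -> stack = [A], depth=1
  push(A) -> stack = [A,A], depth=2
  push(C) -> stack = [A,A,C], depth=3
  push(B) -> stack = [A,A,C,B], depth=4
Final depth = 4

4


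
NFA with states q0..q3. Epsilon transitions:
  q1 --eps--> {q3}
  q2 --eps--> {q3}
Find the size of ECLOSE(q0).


Starting from q0
Initialize closure = {q0}
q0 has no outgoing epsilon transitions -> nothing to add
Final closure: {q0}
Size = 1

1


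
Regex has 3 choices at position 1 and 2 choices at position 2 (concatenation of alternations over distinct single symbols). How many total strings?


First group: 3 alternatives
Second group: 2 alternatives
Concatenation: each choice from group 1 pairs with each from group 2
Total = 3 x 2 = 6

6


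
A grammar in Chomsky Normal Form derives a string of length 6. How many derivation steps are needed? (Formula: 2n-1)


Chomsky Normal Form derivation:
String length n = 6
Each step either:
  - Splits a nonterminal into two (n-1 such steps)
  - Converts a nonterminal to terminal (n such steps)
Total = (n-1) + n = 2n - 1
= 2(6) - 1
= 12 - 1
= 11

11


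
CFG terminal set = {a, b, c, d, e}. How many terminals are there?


Terminal symbols: a, b, c, d, e
Counting each: a (#1), b (#2), c (#3), d (#4), e (#5)
Total = 5

5


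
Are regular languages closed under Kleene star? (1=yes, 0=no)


Regular languages are closed under:
- Union (DFA product construction)
- Intersection (DFA product construction)
- Complement (swap accept/reject states)
- Concatenation (NFA construction)
- Kleene star (NFA construction)
Kleene star is in this list
Therefore: closed

1


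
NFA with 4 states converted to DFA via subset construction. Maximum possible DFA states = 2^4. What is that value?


NFA has 4 states
Subset construction: each DFA state = subset of NFA states
Maximum subsets = 2^4
2^4 = 16

16


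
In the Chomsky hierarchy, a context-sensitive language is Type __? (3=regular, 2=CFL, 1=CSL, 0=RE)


Chomsky hierarchy levels:
  Type 3: Regular (DFA/NFA/regex)
  Type 2: Context-free (PDA)
  Type 1: Context-sensitive
  Type 0: Recursively enumerable (TM)
'context-sensitive' corresponds to Type 1

1


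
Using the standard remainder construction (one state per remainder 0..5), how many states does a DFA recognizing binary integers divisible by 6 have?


Divisibility by 6 is tracked via the remainder mod 6: 0, 1, ..., 5
The construction assigns one state to each remainder
Number of remainders = 6

6
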